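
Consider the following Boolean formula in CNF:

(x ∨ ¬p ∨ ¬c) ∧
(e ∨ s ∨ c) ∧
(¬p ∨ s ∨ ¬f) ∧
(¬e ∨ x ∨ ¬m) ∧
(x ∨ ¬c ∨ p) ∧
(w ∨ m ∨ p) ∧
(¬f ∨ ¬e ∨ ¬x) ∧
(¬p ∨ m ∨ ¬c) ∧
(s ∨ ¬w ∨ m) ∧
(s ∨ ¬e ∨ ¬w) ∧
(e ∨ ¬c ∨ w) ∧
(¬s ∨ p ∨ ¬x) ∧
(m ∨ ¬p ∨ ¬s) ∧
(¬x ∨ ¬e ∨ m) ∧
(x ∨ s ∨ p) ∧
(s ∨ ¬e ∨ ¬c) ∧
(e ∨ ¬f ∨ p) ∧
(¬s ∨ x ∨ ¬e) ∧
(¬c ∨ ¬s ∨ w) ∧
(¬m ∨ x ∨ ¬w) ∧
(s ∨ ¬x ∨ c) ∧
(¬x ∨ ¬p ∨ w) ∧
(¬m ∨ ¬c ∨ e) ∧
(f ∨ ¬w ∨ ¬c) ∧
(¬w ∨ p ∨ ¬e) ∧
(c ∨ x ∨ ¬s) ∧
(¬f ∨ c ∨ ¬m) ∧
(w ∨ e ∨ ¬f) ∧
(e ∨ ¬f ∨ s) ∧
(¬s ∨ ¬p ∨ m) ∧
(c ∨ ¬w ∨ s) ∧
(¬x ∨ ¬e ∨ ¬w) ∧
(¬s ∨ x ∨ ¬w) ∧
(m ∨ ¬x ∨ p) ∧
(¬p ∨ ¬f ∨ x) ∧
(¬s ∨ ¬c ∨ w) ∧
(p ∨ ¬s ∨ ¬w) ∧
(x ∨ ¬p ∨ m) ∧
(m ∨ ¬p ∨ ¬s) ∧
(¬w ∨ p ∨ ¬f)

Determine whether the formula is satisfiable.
Yes

Yes, the formula is satisfiable.

One satisfying assignment is: x=True, m=True, c=False, s=True, f=False, e=False, p=True, w=True

Verification: With this assignment, all 40 clauses evaluate to true.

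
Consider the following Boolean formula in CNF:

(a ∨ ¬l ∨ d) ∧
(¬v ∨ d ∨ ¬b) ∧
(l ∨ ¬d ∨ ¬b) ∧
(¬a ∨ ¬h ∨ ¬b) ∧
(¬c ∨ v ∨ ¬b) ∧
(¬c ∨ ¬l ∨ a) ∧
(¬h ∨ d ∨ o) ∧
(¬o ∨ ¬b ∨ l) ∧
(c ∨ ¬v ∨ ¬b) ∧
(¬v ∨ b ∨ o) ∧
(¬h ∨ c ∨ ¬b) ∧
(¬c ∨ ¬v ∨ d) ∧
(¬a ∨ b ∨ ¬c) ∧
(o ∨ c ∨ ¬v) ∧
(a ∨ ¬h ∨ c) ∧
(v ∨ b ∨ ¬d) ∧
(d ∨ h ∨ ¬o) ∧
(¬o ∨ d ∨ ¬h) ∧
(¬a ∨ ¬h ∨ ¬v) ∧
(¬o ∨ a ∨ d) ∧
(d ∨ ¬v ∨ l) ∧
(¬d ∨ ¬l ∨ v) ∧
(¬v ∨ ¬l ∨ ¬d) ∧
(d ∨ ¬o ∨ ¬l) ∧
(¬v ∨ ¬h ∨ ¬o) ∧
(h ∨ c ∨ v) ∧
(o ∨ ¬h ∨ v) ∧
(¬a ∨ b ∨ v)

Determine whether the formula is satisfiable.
Yes

Yes, the formula is satisfiable.

One satisfying assignment is: c=True, a=False, o=False, h=False, d=False, l=False, v=False, b=False

Verification: With this assignment, all 28 clauses evaluate to true.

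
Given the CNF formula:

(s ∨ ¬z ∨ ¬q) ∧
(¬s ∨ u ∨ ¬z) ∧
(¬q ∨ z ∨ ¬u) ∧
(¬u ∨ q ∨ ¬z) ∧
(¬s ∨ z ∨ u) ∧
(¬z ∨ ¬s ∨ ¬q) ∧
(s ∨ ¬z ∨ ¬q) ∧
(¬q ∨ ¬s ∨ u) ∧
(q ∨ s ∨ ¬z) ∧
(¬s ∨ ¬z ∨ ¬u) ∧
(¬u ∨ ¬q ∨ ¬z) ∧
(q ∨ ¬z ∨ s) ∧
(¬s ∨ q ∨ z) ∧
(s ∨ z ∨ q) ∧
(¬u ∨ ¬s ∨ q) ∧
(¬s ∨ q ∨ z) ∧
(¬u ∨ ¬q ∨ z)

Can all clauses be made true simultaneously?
Yes

Yes, the formula is satisfiable.

One satisfying assignment is: u=False, q=True, s=False, z=False

Verification: With this assignment, all 17 clauses evaluate to true.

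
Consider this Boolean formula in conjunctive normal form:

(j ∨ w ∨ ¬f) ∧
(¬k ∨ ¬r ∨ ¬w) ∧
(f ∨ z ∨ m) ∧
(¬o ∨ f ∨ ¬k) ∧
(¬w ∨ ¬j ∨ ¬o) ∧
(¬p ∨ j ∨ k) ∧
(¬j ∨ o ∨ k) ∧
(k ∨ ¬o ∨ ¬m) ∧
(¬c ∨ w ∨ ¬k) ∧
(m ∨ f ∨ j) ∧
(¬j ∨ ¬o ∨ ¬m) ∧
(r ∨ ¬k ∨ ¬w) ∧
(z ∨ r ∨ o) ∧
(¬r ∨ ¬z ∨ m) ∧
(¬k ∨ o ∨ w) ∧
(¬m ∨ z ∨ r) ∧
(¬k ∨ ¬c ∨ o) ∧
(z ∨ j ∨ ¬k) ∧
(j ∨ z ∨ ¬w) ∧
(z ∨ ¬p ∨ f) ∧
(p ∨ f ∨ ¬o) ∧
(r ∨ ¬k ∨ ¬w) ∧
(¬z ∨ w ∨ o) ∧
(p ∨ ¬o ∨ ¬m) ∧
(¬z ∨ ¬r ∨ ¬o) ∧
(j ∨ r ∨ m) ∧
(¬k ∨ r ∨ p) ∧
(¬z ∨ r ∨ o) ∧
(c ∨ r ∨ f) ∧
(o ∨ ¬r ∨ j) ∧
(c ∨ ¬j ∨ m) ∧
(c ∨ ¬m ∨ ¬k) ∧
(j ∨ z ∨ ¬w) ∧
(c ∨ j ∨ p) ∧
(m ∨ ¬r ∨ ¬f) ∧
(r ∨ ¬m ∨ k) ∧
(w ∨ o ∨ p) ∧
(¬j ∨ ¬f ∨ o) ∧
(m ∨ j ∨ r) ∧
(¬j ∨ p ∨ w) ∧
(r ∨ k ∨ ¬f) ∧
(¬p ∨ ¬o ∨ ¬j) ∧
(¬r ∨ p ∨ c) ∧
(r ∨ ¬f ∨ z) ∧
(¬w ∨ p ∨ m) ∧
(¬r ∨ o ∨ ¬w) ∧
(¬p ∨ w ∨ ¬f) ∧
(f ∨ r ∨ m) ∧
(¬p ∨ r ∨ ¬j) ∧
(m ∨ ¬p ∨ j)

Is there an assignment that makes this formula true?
No

No, the formula is not satisfiable.

No assignment of truth values to the variables can make all 50 clauses true simultaneously.

The formula is UNSAT (unsatisfiable).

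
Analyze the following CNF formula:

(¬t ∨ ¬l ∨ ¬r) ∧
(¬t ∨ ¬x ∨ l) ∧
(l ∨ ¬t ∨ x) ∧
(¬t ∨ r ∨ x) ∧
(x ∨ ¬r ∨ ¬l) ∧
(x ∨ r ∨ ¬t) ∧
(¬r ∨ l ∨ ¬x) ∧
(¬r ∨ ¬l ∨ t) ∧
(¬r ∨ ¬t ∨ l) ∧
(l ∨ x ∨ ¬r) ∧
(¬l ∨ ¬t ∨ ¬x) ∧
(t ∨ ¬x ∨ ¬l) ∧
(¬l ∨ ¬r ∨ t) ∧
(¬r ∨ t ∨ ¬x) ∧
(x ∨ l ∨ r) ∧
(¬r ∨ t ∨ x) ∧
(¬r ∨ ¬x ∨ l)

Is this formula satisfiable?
Yes

Yes, the formula is satisfiable.

One satisfying assignment is: t=False, r=False, x=False, l=True

Verification: With this assignment, all 17 clauses evaluate to true.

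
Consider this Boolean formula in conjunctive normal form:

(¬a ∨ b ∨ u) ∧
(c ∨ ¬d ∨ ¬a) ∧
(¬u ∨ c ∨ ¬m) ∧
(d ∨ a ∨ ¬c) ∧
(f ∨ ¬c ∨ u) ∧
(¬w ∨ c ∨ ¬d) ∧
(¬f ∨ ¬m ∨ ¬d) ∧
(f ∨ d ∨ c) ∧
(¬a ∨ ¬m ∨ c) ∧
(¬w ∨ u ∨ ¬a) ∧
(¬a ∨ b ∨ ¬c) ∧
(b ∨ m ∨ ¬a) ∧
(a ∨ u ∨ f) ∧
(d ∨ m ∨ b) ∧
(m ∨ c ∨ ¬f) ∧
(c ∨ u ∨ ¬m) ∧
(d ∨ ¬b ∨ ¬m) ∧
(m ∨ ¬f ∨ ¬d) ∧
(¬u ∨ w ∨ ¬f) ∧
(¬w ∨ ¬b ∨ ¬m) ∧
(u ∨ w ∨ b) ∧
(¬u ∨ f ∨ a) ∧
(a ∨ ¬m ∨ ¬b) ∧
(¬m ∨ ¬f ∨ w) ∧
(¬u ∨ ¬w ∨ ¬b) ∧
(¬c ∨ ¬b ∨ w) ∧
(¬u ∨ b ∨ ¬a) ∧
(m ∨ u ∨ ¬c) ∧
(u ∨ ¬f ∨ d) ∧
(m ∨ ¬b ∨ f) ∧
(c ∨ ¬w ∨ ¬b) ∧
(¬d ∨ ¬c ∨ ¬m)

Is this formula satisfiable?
No

No, the formula is not satisfiable.

No assignment of truth values to the variables can make all 32 clauses true simultaneously.

The formula is UNSAT (unsatisfiable).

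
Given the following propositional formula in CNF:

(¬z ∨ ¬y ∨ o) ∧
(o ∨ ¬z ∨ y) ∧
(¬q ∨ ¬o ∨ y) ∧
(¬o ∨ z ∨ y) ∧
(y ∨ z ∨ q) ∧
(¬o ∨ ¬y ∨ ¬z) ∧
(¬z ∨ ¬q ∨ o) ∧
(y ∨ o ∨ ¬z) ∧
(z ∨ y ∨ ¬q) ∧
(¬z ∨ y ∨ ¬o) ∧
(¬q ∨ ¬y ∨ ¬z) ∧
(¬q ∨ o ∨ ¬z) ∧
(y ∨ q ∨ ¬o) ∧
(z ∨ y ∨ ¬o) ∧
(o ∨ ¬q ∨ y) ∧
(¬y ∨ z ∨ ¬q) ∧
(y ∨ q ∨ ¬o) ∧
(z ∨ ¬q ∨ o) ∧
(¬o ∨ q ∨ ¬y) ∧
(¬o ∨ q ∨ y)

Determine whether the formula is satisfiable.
Yes

Yes, the formula is satisfiable.

One satisfying assignment is: z=False, o=False, y=True, q=False

Verification: With this assignment, all 20 clauses evaluate to true.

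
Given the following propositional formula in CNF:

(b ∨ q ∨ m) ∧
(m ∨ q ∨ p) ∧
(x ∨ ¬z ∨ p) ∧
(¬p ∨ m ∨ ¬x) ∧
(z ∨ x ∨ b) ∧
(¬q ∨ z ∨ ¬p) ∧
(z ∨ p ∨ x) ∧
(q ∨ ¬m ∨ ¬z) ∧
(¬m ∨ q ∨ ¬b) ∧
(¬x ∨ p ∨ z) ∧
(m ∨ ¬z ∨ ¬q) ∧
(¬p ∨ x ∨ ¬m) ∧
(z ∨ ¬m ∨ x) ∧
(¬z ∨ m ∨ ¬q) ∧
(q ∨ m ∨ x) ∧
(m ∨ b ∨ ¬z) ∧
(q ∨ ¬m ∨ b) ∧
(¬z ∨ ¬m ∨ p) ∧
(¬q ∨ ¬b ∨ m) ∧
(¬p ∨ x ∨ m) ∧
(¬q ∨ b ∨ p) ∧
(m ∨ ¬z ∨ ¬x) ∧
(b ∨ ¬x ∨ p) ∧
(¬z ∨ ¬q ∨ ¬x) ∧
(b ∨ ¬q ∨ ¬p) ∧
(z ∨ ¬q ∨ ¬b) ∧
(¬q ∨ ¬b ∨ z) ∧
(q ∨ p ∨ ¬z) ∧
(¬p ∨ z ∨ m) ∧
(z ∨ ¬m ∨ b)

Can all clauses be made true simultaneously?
No

No, the formula is not satisfiable.

No assignment of truth values to the variables can make all 30 clauses true simultaneously.

The formula is UNSAT (unsatisfiable).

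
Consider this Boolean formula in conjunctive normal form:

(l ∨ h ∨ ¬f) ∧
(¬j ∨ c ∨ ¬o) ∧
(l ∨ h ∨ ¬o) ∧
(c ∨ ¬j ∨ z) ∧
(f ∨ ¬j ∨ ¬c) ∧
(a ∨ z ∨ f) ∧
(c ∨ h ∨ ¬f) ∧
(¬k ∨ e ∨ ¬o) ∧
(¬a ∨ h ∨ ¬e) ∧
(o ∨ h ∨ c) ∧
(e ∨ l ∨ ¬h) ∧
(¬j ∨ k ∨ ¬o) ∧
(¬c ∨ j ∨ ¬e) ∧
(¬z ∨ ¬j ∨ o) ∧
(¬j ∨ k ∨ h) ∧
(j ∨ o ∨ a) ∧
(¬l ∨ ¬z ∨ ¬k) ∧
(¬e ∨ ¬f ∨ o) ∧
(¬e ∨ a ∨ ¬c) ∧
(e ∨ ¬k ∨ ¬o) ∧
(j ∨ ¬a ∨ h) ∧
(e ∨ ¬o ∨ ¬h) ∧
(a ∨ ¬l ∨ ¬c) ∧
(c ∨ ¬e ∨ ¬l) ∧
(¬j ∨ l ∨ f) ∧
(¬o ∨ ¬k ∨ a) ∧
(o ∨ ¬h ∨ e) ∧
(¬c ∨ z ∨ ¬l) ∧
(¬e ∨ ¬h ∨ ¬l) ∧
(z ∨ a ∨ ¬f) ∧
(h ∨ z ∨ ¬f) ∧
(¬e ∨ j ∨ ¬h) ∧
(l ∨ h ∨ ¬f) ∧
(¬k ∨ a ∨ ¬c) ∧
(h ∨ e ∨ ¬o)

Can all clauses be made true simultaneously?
Yes

Yes, the formula is satisfiable.

One satisfying assignment is: k=True, l=False, o=True, j=True, h=True, e=True, f=True, c=True, z=False, a=True

Verification: With this assignment, all 35 clauses evaluate to true.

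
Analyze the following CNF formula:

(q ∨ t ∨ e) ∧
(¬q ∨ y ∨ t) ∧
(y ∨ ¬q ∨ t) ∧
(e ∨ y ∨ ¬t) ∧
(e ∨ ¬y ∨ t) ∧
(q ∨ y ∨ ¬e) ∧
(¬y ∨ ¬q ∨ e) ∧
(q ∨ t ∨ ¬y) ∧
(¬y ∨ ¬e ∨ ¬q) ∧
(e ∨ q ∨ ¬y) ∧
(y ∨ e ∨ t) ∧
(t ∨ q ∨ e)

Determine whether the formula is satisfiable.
Yes

Yes, the formula is satisfiable.

One satisfying assignment is: q=True, e=True, t=True, y=False

Verification: With this assignment, all 12 clauses evaluate to true.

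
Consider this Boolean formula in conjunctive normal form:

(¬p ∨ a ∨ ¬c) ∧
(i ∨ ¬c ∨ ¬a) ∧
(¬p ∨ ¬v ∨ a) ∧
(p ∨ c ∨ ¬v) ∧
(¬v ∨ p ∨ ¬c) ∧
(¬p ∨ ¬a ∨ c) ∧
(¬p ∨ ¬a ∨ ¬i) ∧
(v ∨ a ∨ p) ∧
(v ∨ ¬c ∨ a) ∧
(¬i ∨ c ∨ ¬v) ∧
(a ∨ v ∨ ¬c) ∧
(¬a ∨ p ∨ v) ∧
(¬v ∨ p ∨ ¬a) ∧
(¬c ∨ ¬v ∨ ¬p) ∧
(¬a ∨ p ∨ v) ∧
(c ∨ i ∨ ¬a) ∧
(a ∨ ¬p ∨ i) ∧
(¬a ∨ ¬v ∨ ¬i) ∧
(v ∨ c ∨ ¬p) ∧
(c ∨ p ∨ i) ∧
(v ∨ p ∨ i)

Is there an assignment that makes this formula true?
No

No, the formula is not satisfiable.

No assignment of truth values to the variables can make all 21 clauses true simultaneously.

The formula is UNSAT (unsatisfiable).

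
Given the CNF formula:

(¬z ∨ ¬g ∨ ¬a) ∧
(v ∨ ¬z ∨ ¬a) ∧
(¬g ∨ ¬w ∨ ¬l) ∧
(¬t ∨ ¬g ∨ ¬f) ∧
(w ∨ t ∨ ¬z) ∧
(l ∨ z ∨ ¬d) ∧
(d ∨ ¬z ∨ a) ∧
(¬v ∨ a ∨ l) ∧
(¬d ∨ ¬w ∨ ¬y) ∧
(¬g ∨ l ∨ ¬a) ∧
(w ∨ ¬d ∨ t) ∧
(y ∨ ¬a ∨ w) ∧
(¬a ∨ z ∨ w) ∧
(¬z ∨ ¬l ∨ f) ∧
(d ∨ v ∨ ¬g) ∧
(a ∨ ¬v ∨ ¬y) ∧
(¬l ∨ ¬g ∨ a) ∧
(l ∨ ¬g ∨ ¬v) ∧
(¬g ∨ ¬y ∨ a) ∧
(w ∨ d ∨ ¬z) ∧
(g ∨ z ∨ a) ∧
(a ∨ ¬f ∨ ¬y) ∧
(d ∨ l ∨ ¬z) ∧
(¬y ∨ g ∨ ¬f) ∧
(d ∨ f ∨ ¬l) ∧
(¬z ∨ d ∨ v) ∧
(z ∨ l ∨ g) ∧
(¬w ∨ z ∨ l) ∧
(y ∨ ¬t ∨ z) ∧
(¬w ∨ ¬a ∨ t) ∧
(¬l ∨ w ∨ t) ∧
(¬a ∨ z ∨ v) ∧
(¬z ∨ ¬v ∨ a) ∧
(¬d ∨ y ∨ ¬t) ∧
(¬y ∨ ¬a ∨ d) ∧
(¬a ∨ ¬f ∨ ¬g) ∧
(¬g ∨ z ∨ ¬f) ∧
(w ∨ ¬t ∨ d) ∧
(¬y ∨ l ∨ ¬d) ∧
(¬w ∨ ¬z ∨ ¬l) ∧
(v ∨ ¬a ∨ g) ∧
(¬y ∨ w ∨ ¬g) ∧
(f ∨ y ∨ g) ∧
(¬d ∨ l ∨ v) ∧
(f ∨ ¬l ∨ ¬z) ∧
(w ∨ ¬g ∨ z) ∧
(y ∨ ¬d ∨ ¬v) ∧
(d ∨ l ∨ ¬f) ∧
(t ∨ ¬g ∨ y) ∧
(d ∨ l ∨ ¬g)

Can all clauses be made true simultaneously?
No

No, the formula is not satisfiable.

No assignment of truth values to the variables can make all 50 clauses true simultaneously.

The formula is UNSAT (unsatisfiable).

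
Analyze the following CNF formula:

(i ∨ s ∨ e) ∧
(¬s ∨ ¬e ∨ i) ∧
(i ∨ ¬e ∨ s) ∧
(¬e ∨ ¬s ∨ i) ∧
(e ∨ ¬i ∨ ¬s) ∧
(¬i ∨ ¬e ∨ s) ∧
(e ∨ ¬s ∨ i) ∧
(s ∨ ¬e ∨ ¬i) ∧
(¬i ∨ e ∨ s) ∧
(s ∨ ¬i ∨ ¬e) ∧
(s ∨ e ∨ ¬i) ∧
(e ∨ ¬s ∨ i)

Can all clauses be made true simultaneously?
Yes

Yes, the formula is satisfiable.

One satisfying assignment is: e=True, i=True, s=True

Verification: With this assignment, all 12 clauses evaluate to true.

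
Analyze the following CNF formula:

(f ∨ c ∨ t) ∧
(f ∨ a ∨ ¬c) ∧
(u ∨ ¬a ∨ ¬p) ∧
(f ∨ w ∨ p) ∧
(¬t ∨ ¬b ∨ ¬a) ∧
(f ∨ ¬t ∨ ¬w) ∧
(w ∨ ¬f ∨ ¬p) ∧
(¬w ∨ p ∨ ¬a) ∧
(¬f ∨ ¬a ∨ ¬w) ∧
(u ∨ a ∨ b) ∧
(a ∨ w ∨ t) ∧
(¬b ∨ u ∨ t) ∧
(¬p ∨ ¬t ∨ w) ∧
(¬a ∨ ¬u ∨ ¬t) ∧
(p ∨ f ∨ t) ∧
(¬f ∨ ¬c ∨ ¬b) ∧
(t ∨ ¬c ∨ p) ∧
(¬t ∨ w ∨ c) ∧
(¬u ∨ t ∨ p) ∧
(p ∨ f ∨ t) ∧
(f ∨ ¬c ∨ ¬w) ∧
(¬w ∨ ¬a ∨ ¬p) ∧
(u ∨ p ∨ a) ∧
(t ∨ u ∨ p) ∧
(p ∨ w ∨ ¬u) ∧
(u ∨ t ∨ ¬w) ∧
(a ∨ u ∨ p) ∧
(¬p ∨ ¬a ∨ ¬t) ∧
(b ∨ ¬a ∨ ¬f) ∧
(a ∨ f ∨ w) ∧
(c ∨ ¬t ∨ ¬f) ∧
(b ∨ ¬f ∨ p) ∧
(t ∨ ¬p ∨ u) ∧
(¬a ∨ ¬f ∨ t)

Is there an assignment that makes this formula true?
Yes

Yes, the formula is satisfiable.

One satisfying assignment is: c=True, t=True, w=True, b=False, u=True, a=False, f=True, p=True

Verification: With this assignment, all 34 clauses evaluate to true.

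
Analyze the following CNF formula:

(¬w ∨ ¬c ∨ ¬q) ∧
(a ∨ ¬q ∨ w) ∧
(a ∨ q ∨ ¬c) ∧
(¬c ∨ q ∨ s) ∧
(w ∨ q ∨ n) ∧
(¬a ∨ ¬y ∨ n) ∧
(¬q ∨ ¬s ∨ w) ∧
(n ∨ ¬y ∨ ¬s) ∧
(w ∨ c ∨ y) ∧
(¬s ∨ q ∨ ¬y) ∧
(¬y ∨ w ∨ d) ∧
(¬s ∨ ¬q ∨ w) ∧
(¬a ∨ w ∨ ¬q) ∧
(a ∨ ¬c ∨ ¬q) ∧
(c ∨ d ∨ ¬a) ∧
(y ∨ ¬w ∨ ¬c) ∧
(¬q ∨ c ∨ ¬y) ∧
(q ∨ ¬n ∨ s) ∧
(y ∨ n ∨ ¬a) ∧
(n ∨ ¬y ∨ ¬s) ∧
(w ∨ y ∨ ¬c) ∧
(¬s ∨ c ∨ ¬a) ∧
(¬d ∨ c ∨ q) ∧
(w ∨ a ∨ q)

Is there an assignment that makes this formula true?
Yes

Yes, the formula is satisfiable.

One satisfying assignment is: d=False, q=True, a=False, y=False, s=False, c=False, n=False, w=True

Verification: With this assignment, all 24 clauses evaluate to true.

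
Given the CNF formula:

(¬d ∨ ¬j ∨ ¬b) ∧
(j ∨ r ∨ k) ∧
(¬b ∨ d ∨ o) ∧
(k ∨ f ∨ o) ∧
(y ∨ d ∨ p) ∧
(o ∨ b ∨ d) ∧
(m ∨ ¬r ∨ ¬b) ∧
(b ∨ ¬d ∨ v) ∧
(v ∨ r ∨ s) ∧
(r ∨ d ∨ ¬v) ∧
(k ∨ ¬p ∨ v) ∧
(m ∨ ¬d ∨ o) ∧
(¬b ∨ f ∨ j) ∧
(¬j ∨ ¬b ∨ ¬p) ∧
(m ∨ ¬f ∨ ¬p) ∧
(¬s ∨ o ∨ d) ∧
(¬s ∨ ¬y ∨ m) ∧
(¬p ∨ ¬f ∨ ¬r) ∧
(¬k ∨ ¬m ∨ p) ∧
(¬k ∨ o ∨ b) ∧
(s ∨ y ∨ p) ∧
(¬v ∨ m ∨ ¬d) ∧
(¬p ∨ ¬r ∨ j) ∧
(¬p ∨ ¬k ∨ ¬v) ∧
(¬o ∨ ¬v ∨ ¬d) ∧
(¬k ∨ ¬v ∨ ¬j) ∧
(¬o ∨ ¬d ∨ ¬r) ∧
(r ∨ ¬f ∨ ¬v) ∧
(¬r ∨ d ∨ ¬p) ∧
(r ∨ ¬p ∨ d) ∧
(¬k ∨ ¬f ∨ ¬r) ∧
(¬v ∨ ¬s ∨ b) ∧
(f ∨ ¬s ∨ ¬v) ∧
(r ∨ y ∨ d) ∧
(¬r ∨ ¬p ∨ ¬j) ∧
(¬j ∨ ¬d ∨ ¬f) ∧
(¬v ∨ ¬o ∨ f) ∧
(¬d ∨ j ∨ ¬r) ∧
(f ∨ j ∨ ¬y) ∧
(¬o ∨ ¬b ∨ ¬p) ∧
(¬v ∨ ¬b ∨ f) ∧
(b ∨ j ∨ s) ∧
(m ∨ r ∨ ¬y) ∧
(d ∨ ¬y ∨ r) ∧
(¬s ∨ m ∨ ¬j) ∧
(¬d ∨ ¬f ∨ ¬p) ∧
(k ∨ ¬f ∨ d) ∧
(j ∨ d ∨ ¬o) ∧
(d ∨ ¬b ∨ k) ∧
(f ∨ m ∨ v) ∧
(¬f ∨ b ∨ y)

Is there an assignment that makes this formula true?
Yes

Yes, the formula is satisfiable.

One satisfying assignment is: y=False, o=True, v=False, b=True, p=False, r=False, m=False, j=False, d=True, k=True, s=True, f=True

Verification: With this assignment, all 51 clauses evaluate to true.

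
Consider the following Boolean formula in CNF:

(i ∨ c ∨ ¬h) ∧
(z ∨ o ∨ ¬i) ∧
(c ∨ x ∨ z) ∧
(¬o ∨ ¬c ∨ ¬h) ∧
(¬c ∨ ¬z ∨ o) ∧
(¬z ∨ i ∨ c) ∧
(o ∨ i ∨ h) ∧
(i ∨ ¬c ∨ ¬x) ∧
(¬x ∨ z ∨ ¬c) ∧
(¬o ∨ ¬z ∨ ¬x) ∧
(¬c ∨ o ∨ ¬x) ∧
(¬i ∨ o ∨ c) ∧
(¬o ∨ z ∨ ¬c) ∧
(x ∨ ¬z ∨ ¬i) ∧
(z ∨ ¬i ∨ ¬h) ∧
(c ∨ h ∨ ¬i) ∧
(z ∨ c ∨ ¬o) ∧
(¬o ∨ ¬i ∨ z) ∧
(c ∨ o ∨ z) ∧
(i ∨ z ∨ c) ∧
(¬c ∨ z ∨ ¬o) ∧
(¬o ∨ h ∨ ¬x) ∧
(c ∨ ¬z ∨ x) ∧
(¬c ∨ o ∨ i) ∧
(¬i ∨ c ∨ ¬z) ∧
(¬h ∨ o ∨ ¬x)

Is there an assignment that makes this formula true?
Yes

Yes, the formula is satisfiable.

One satisfying assignment is: i=False, h=False, c=True, z=True, x=False, o=True

Verification: With this assignment, all 26 clauses evaluate to true.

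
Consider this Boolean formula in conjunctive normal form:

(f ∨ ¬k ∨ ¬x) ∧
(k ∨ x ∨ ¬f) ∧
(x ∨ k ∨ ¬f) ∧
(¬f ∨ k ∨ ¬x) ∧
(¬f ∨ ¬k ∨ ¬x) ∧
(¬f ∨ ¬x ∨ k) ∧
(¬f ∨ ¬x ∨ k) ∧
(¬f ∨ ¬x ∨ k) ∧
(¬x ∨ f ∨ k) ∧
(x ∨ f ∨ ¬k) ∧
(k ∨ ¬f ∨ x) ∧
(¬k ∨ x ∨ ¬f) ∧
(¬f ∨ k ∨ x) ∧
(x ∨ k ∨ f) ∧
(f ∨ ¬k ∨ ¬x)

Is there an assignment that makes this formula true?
No

No, the formula is not satisfiable.

No assignment of truth values to the variables can make all 15 clauses true simultaneously.

The formula is UNSAT (unsatisfiable).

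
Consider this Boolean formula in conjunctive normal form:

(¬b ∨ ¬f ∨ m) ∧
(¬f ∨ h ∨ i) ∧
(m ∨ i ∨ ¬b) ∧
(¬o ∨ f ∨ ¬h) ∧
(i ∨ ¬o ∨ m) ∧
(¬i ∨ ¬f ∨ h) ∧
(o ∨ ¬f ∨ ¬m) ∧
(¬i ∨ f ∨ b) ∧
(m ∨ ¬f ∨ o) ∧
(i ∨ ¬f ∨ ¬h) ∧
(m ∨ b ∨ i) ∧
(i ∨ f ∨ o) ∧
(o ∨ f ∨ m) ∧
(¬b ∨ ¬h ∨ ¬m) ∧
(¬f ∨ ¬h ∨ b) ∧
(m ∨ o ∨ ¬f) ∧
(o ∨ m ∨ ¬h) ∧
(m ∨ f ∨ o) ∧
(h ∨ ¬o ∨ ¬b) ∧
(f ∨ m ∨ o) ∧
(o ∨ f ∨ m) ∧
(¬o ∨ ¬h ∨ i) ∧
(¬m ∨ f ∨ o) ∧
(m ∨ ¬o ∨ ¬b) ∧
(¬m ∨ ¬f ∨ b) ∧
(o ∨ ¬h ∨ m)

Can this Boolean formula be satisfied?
Yes

Yes, the formula is satisfiable.

One satisfying assignment is: h=False, b=False, o=True, i=False, f=False, m=True

Verification: With this assignment, all 26 clauses evaluate to true.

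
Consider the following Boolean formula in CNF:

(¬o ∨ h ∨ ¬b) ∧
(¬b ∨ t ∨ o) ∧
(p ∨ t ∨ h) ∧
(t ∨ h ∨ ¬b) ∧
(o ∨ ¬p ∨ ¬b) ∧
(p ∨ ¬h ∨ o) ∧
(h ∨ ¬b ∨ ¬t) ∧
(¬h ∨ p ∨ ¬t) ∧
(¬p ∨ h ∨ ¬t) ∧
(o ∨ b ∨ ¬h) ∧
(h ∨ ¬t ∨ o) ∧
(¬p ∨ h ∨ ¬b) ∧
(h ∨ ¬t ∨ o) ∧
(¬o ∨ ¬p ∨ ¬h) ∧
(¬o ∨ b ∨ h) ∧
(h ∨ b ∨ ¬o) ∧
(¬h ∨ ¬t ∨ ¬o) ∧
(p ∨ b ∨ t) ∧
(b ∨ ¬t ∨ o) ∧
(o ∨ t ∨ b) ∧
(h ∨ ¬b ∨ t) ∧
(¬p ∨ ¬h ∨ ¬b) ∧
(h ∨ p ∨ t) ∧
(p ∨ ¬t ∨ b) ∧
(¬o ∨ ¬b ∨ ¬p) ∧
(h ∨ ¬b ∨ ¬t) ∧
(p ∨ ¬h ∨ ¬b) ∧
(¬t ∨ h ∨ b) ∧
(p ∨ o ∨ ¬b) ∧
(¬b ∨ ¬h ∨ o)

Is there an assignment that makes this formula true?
No

No, the formula is not satisfiable.

No assignment of truth values to the variables can make all 30 clauses true simultaneously.

The formula is UNSAT (unsatisfiable).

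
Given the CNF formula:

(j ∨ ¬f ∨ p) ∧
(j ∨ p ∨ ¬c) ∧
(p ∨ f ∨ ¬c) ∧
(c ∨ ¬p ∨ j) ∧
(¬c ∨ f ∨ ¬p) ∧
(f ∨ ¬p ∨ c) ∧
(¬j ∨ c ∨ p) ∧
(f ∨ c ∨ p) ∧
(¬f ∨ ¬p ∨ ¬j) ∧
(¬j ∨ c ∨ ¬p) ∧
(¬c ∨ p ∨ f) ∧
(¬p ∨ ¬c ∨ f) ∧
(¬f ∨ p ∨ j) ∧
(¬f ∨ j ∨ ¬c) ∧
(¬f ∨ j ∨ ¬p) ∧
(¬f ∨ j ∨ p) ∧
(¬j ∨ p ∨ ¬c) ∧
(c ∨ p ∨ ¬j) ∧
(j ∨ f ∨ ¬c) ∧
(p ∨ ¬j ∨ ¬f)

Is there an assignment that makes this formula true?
No

No, the formula is not satisfiable.

No assignment of truth values to the variables can make all 20 clauses true simultaneously.

The formula is UNSAT (unsatisfiable).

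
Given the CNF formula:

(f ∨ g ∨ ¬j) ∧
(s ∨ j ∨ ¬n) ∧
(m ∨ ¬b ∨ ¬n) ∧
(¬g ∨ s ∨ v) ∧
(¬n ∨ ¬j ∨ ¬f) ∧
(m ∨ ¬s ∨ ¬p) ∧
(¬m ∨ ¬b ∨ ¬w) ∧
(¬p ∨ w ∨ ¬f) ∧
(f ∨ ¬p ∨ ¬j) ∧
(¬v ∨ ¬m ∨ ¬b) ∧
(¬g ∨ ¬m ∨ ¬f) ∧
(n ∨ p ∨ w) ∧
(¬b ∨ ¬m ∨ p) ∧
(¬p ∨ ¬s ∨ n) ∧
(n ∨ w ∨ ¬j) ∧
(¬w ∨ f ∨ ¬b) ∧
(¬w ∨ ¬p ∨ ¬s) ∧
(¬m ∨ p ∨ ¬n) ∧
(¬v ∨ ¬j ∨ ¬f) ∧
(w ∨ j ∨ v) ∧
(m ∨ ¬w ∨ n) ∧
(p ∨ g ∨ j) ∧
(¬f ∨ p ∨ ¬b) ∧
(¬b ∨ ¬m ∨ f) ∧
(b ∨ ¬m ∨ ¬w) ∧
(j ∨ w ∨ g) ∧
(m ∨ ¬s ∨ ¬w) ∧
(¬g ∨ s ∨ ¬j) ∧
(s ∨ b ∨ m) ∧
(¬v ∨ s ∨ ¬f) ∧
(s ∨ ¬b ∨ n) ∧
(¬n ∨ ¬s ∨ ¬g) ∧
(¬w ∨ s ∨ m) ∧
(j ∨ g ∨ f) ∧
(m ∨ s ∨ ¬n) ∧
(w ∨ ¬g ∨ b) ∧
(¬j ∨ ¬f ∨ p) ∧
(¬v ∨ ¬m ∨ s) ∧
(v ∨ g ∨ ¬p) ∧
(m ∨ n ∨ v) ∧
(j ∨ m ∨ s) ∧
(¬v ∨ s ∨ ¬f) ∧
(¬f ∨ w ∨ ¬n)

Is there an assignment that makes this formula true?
No

No, the formula is not satisfiable.

No assignment of truth values to the variables can make all 43 clauses true simultaneously.

The formula is UNSAT (unsatisfiable).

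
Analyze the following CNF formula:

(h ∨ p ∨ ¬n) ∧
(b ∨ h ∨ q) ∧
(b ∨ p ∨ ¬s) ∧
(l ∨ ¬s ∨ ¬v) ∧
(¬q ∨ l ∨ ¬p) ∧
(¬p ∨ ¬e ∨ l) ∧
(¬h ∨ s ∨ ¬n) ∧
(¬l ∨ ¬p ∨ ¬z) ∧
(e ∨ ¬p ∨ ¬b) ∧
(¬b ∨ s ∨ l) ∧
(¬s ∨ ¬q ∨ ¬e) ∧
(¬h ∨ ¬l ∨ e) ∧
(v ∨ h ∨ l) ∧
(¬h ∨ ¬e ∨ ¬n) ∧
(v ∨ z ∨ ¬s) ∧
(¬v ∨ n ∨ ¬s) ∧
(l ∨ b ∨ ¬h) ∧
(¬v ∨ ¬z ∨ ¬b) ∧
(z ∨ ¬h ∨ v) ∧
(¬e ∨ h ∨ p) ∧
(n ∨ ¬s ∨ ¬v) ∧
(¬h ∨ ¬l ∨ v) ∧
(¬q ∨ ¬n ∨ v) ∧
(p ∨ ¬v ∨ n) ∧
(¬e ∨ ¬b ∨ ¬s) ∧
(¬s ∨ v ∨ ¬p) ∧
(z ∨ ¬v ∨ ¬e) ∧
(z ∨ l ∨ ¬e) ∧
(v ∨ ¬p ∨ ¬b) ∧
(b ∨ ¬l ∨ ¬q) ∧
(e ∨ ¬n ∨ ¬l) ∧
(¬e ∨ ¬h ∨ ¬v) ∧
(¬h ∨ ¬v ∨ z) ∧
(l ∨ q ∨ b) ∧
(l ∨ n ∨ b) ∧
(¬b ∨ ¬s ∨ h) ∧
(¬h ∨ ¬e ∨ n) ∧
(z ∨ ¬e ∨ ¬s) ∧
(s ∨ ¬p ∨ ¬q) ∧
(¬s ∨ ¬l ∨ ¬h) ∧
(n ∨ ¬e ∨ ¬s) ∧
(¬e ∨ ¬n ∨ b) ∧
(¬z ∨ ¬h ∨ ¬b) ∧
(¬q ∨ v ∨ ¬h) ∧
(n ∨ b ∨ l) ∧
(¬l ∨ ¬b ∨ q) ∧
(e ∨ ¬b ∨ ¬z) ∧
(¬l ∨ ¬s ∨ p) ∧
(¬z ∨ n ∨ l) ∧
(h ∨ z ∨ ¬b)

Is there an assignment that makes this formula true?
No

No, the formula is not satisfiable.

No assignment of truth values to the variables can make all 50 clauses true simultaneously.

The formula is UNSAT (unsatisfiable).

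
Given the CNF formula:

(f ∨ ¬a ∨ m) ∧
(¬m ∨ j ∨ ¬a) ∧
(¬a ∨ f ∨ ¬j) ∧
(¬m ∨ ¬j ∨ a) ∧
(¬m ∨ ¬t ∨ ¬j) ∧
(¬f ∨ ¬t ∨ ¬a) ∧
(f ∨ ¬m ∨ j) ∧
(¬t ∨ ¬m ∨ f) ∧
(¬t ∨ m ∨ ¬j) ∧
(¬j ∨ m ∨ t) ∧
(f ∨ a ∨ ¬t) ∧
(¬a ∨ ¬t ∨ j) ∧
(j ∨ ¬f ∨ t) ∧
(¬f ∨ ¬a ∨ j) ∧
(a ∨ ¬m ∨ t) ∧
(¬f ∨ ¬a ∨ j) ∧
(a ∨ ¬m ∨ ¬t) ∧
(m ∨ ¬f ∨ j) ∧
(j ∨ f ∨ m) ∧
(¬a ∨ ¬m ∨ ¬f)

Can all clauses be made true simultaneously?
No

No, the formula is not satisfiable.

No assignment of truth values to the variables can make all 20 clauses true simultaneously.

The formula is UNSAT (unsatisfiable).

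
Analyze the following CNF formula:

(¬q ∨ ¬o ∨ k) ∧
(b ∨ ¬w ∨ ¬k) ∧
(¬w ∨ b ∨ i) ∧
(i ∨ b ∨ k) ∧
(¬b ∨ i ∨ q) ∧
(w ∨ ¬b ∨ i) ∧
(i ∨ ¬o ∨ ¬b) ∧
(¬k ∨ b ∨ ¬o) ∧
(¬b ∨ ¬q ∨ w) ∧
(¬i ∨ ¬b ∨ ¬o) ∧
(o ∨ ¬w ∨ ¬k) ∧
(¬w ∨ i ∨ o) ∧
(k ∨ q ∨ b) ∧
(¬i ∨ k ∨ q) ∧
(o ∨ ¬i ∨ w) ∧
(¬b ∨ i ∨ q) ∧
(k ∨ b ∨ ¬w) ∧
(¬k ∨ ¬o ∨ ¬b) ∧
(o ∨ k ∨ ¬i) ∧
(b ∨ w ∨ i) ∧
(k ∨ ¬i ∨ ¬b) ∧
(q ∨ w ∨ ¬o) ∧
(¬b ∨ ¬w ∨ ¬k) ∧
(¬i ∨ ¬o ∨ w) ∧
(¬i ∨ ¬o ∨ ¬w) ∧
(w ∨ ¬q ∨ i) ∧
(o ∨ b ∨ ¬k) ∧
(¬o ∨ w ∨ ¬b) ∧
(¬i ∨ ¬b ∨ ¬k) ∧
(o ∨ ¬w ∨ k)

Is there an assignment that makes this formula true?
No

No, the formula is not satisfiable.

No assignment of truth values to the variables can make all 30 clauses true simultaneously.

The formula is UNSAT (unsatisfiable).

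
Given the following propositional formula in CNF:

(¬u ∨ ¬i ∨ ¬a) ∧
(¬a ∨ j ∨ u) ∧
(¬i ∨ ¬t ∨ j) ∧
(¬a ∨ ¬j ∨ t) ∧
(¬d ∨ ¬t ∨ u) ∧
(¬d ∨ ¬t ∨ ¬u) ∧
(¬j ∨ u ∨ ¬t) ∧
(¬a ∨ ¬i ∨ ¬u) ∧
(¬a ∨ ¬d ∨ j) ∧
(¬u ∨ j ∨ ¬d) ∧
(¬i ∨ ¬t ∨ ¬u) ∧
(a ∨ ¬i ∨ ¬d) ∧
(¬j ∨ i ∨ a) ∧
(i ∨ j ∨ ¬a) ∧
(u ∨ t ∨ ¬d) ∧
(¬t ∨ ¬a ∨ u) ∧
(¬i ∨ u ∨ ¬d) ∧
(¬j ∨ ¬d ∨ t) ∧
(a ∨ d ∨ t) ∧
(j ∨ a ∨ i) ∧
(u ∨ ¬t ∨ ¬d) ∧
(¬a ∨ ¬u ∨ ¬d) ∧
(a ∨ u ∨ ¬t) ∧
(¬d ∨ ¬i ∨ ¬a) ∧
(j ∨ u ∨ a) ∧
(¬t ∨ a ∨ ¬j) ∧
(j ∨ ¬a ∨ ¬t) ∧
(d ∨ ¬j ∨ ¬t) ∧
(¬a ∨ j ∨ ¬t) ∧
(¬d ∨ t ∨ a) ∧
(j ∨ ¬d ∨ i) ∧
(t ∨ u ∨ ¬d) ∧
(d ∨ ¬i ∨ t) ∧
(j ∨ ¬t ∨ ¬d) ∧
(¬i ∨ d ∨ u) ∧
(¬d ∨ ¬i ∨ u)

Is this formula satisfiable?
No

No, the formula is not satisfiable.

No assignment of truth values to the variables can make all 36 clauses true simultaneously.

The formula is UNSAT (unsatisfiable).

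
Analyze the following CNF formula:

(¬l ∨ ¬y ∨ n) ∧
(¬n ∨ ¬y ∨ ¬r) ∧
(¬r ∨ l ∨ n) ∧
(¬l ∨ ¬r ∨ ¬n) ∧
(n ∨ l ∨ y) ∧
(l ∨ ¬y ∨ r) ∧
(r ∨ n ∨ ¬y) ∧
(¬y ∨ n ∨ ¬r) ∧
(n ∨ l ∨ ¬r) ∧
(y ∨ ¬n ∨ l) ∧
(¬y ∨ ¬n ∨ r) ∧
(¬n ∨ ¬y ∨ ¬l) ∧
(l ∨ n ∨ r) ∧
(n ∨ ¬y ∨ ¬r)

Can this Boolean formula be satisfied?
Yes

Yes, the formula is satisfiable.

One satisfying assignment is: n=False, r=False, l=True, y=False

Verification: With this assignment, all 14 clauses evaluate to true.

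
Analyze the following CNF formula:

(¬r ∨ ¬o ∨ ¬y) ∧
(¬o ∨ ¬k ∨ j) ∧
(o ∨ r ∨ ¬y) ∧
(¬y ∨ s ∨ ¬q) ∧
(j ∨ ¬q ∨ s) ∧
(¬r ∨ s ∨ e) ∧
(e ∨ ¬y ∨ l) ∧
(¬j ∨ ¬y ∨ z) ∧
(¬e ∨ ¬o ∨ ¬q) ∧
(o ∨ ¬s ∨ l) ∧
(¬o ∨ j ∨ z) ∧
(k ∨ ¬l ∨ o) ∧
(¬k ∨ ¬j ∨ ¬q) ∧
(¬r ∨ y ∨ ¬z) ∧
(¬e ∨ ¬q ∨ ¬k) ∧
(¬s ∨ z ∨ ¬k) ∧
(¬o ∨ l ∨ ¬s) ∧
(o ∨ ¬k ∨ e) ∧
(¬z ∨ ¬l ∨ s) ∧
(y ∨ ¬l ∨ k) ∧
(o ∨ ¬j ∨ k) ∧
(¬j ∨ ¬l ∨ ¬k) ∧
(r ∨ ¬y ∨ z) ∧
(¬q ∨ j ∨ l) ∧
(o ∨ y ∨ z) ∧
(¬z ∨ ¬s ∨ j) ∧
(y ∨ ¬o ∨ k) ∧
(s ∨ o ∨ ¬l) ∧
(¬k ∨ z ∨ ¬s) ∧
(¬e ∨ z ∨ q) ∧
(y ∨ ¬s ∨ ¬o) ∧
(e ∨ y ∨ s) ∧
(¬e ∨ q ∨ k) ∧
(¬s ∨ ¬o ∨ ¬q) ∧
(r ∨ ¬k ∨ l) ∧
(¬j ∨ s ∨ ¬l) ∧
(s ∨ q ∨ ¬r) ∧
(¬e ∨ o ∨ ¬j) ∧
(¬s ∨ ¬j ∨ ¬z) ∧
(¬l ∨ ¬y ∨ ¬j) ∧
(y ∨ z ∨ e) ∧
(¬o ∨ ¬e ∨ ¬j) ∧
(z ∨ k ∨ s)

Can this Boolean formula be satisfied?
No

No, the formula is not satisfiable.

No assignment of truth values to the variables can make all 43 clauses true simultaneously.

The formula is UNSAT (unsatisfiable).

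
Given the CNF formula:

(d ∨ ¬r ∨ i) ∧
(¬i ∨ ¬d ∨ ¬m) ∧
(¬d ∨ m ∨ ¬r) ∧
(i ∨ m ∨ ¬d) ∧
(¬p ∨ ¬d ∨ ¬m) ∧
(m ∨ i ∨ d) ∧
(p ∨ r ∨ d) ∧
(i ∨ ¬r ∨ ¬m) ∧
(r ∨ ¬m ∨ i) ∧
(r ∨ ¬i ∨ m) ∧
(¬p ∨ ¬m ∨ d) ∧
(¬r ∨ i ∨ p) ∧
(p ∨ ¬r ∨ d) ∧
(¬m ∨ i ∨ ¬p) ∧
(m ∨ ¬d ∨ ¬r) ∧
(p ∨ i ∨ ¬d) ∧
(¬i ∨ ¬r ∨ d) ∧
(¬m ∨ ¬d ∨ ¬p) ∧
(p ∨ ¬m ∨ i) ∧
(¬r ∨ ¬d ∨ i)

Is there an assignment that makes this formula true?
No

No, the formula is not satisfiable.

No assignment of truth values to the variables can make all 20 clauses true simultaneously.

The formula is UNSAT (unsatisfiable).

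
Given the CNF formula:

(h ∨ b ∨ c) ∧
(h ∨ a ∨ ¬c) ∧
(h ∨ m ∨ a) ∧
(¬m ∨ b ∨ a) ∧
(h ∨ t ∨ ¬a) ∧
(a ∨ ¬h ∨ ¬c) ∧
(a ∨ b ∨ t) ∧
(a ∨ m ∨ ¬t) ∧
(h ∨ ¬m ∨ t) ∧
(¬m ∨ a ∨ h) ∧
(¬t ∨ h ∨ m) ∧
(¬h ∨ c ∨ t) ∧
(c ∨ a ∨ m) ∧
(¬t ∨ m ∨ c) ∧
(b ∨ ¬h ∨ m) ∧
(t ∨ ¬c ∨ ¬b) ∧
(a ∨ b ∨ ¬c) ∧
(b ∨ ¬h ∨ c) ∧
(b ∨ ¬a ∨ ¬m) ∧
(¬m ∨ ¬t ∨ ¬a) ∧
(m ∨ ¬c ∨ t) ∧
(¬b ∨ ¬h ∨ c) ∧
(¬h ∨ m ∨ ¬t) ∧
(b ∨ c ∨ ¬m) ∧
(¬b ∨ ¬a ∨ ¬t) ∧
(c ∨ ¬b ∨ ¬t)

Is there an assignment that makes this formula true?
No

No, the formula is not satisfiable.

No assignment of truth values to the variables can make all 26 clauses true simultaneously.

The formula is UNSAT (unsatisfiable).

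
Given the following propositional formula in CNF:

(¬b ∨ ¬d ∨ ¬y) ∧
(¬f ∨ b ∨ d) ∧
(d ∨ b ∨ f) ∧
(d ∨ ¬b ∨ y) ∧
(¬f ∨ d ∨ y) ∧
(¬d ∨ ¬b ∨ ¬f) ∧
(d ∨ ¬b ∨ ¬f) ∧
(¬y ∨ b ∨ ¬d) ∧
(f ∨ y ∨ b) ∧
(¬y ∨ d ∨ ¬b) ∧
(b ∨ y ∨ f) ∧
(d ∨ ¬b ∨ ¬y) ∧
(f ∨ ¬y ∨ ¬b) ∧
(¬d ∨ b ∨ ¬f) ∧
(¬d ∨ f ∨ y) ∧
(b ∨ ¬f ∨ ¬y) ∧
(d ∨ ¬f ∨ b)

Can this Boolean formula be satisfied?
No

No, the formula is not satisfiable.

No assignment of truth values to the variables can make all 17 clauses true simultaneously.

The formula is UNSAT (unsatisfiable).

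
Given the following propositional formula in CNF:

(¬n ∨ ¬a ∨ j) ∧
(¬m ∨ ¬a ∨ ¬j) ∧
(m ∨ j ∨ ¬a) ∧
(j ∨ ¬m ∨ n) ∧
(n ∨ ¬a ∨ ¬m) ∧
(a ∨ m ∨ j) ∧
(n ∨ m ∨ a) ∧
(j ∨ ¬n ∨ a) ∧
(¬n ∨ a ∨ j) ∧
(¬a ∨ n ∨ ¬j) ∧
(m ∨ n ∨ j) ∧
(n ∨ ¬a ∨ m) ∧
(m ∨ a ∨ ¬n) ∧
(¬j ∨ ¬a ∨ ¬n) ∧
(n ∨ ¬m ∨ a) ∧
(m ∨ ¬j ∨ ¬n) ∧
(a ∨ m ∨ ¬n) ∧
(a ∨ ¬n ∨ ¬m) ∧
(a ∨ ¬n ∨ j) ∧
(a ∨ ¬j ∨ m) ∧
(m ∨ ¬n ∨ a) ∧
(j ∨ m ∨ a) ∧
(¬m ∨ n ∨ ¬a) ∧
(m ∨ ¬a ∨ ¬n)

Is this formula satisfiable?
No

No, the formula is not satisfiable.

No assignment of truth values to the variables can make all 24 clauses true simultaneously.

The formula is UNSAT (unsatisfiable).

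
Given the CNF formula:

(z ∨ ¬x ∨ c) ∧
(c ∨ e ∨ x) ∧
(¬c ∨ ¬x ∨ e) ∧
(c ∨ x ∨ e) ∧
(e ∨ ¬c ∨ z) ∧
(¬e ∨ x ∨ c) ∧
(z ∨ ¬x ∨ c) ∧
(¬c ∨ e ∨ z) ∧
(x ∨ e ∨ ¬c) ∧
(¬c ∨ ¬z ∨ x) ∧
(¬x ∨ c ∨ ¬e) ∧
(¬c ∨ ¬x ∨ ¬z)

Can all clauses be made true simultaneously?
Yes

Yes, the formula is satisfiable.

One satisfying assignment is: z=True, c=False, e=False, x=True

Verification: With this assignment, all 12 clauses evaluate to true.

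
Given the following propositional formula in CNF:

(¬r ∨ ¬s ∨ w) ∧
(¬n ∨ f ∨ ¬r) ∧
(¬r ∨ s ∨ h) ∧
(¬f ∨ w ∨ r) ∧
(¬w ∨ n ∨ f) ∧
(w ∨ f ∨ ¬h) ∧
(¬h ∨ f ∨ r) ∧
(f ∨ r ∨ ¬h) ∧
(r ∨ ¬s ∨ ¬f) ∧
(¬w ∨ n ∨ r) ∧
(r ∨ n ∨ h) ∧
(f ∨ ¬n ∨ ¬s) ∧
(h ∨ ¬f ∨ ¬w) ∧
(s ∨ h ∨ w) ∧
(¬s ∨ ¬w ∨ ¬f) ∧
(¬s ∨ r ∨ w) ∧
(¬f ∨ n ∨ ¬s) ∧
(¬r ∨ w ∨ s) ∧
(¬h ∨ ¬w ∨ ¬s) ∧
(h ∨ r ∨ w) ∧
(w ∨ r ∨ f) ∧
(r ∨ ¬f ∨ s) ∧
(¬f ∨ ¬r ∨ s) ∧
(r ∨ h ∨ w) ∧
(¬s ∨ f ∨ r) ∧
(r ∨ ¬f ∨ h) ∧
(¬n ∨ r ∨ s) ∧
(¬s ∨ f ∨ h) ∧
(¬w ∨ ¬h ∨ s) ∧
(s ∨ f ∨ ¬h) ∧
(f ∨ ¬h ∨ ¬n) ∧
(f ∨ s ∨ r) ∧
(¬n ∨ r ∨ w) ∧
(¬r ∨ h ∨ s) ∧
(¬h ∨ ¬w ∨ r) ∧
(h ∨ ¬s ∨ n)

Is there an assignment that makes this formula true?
No

No, the formula is not satisfiable.

No assignment of truth values to the variables can make all 36 clauses true simultaneously.

The formula is UNSAT (unsatisfiable).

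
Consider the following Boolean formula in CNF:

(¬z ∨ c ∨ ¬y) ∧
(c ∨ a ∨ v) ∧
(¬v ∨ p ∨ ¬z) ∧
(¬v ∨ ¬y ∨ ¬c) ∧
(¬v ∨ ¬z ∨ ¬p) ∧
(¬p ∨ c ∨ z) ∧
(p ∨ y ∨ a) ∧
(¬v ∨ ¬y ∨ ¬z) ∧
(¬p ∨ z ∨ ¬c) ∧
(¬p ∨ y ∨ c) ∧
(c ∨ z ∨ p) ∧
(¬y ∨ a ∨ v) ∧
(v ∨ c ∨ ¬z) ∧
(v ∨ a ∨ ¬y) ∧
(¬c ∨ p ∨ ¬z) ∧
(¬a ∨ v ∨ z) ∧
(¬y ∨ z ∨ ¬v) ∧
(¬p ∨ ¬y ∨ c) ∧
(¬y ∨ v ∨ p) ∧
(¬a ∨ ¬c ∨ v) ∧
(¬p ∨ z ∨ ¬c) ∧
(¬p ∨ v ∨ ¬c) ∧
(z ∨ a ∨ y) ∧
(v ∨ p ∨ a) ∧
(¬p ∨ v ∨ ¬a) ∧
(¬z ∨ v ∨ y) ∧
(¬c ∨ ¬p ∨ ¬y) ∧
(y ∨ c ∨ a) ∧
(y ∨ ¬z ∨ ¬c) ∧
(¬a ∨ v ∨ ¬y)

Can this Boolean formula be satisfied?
Yes

Yes, the formula is satisfiable.

One satisfying assignment is: y=False, a=True, v=True, p=False, c=True, z=False

Verification: With this assignment, all 30 clauses evaluate to true.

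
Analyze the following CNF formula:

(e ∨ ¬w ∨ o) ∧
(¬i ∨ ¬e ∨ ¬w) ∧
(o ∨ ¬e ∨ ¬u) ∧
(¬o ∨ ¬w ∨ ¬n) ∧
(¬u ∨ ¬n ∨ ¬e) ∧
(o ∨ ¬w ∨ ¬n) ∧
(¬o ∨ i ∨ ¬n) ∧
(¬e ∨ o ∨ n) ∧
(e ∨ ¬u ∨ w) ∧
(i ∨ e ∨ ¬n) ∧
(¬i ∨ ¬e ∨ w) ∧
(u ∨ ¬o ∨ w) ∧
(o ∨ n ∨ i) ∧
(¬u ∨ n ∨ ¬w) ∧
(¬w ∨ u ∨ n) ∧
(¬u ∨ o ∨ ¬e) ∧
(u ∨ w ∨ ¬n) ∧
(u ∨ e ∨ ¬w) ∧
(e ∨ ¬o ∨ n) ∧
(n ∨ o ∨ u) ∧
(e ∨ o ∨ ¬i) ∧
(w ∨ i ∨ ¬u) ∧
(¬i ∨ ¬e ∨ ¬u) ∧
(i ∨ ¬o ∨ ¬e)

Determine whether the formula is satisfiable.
No

No, the formula is not satisfiable.

No assignment of truth values to the variables can make all 24 clauses true simultaneously.

The formula is UNSAT (unsatisfiable).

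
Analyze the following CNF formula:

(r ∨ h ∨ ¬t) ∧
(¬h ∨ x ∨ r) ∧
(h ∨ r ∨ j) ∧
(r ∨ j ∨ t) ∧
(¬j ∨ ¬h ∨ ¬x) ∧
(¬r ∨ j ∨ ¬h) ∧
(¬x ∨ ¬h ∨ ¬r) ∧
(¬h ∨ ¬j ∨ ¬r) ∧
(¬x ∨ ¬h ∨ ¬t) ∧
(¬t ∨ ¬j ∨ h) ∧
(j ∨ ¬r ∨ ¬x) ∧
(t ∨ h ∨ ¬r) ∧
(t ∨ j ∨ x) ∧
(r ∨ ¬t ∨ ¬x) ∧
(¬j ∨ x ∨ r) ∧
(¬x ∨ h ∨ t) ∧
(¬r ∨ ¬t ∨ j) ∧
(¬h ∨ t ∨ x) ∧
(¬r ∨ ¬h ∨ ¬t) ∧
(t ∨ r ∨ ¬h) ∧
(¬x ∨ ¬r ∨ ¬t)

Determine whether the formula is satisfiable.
No

No, the formula is not satisfiable.

No assignment of truth values to the variables can make all 21 clauses true simultaneously.

The formula is UNSAT (unsatisfiable).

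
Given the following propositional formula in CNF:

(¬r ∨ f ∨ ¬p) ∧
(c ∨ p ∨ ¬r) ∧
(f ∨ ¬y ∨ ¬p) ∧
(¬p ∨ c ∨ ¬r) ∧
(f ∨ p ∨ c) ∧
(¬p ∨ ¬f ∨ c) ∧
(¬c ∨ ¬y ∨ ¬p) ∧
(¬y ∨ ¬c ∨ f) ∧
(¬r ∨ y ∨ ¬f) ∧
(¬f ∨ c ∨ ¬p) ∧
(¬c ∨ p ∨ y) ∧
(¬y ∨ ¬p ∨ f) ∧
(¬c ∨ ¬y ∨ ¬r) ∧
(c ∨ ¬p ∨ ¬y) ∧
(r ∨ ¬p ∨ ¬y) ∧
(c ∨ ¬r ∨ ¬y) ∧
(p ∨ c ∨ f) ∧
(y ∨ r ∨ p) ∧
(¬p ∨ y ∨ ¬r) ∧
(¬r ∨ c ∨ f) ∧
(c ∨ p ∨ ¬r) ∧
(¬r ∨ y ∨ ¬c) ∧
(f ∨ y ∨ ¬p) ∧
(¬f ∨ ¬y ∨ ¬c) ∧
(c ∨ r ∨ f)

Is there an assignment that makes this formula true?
Yes

Yes, the formula is satisfiable.

One satisfying assignment is: c=False, r=False, f=True, y=True, p=False

Verification: With this assignment, all 25 clauses evaluate to true.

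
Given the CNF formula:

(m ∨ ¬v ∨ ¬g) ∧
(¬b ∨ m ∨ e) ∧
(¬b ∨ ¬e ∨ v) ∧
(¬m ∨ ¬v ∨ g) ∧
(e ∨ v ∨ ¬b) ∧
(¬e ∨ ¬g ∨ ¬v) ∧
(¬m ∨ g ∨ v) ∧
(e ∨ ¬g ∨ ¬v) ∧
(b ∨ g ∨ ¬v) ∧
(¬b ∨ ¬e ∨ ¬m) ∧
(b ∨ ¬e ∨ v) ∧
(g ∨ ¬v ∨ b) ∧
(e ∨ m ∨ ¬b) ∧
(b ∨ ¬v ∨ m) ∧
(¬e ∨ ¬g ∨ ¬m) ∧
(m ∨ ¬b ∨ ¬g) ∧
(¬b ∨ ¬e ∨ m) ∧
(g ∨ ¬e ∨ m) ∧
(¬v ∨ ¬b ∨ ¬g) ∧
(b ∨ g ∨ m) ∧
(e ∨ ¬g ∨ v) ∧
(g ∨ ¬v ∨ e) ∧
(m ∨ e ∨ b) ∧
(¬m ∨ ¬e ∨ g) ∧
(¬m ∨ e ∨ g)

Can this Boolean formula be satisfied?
No

No, the formula is not satisfiable.

No assignment of truth values to the variables can make all 25 clauses true simultaneously.

The formula is UNSAT (unsatisfiable).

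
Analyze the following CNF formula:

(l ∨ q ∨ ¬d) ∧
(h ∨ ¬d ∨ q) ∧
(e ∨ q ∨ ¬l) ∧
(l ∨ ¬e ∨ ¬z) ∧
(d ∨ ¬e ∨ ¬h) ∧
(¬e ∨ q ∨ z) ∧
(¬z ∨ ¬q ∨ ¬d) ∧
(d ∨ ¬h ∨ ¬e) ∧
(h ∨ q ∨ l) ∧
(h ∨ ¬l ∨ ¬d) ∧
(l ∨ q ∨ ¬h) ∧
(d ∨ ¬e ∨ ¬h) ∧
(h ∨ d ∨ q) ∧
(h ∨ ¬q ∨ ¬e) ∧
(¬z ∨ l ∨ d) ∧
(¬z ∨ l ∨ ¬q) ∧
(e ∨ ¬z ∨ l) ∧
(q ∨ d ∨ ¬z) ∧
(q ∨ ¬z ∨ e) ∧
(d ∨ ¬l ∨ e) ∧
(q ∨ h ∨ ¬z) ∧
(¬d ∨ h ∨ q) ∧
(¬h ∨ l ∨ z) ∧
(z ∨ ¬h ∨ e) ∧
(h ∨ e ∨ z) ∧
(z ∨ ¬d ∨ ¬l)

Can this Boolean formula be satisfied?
Yes

Yes, the formula is satisfiable.

One satisfying assignment is: h=True, d=True, z=True, e=True, q=False, l=True

Verification: With this assignment, all 26 clauses evaluate to true.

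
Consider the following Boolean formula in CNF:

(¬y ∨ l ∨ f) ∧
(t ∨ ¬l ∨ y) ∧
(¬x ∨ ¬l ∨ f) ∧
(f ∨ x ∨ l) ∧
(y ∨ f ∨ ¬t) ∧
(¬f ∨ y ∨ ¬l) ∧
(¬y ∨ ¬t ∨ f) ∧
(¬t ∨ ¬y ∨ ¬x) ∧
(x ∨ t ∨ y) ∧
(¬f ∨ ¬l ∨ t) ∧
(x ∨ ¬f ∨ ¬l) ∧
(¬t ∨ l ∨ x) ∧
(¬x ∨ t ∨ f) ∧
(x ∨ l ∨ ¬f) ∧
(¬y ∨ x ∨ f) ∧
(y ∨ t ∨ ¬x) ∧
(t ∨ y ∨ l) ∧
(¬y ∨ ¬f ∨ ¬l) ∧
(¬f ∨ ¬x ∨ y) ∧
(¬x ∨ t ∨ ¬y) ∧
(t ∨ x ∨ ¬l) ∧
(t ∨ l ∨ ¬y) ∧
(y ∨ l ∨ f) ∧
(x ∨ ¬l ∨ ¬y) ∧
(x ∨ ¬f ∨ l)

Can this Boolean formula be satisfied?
No

No, the formula is not satisfiable.

No assignment of truth values to the variables can make all 25 clauses true simultaneously.

The formula is UNSAT (unsatisfiable).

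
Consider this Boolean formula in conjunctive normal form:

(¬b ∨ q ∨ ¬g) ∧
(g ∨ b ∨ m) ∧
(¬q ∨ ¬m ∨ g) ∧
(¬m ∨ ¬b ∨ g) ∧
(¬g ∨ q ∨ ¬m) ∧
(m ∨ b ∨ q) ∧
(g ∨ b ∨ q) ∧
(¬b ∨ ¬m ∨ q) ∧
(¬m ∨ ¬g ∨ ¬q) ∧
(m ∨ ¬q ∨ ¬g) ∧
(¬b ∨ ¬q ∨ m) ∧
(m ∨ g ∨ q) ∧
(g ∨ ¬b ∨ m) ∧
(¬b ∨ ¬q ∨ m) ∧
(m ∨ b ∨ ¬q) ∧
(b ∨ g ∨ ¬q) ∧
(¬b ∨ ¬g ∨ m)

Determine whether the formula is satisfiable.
No

No, the formula is not satisfiable.

No assignment of truth values to the variables can make all 17 clauses true simultaneously.

The formula is UNSAT (unsatisfiable).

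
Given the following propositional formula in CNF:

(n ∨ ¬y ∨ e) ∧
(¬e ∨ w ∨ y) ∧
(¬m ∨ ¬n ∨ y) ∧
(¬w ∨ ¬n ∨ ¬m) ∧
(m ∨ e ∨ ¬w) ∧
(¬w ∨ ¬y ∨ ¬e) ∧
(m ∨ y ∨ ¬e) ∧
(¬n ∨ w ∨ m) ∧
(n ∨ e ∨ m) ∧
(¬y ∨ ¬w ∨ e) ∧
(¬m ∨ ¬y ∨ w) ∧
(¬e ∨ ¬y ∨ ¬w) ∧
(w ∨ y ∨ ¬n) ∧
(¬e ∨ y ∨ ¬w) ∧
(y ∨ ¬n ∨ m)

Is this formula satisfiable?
Yes

Yes, the formula is satisfiable.

One satisfying assignment is: w=False, m=False, y=True, e=True, n=False

Verification: With this assignment, all 15 clauses evaluate to true.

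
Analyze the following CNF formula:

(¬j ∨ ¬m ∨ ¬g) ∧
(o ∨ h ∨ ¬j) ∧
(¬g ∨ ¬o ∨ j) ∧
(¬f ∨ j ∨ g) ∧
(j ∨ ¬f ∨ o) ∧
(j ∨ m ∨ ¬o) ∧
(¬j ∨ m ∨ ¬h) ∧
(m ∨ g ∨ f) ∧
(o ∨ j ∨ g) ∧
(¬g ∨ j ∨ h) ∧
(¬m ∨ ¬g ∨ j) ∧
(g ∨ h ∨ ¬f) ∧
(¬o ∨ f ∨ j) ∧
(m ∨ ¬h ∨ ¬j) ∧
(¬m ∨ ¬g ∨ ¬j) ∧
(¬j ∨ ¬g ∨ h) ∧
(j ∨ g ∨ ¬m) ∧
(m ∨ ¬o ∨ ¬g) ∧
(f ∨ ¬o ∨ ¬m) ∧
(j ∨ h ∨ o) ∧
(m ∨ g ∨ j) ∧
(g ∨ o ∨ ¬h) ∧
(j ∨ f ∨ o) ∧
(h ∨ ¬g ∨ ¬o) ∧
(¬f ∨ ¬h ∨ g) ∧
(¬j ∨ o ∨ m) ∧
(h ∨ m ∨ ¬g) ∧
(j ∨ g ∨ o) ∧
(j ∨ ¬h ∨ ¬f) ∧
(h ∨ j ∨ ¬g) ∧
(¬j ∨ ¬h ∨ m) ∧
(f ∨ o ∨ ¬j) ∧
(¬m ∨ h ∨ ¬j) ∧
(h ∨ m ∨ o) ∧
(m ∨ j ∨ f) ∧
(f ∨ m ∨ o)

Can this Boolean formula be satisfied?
No

No, the formula is not satisfiable.

No assignment of truth values to the variables can make all 36 clauses true simultaneously.

The formula is UNSAT (unsatisfiable).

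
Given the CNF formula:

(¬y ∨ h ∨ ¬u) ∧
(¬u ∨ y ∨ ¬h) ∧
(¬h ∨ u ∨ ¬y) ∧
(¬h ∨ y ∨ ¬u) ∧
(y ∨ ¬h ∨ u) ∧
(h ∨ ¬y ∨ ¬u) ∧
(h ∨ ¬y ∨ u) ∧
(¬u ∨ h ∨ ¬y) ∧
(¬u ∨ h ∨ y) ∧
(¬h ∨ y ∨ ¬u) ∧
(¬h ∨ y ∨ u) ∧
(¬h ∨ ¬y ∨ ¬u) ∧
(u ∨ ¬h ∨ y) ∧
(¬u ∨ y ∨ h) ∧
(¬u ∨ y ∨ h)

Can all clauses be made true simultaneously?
Yes

Yes, the formula is satisfiable.

One satisfying assignment is: y=False, u=False, h=False

Verification: With this assignment, all 15 clauses evaluate to true.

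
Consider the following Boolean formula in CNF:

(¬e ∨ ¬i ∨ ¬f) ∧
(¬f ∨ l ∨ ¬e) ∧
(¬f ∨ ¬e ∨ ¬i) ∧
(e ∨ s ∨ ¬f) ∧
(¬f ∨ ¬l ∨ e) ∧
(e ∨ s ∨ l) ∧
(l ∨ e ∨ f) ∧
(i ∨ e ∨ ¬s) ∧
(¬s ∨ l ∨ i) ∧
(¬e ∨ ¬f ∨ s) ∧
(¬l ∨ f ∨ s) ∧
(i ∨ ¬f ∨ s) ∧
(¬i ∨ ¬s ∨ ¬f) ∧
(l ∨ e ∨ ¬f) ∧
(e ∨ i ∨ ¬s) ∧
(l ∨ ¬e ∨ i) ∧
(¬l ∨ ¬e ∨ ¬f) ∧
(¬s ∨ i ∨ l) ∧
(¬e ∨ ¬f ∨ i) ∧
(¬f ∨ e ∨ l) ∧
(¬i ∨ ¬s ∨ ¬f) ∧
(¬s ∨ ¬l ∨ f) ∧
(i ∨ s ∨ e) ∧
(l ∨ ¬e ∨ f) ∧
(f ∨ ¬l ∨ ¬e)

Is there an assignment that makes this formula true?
No

No, the formula is not satisfiable.

No assignment of truth values to the variables can make all 25 clauses true simultaneously.

The formula is UNSAT (unsatisfiable).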